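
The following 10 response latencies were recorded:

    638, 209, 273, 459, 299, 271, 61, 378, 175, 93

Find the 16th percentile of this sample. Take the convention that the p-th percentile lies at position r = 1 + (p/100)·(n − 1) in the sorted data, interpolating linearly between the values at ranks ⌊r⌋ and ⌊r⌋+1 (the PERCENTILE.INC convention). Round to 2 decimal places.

129.08

Sorted: 61, 93, 175, 209, 271, 273, 299, 378, 459, 638.
n = 10.
r = 1 + (16/100)·(10 − 1) = 1 + 1.44 = 2.44.
Rank 2 is 93 and rank 3 is 175.
Interpolate: 93 + 0.44·(175 − 93) = 93 + 0.44·82 = 129.08.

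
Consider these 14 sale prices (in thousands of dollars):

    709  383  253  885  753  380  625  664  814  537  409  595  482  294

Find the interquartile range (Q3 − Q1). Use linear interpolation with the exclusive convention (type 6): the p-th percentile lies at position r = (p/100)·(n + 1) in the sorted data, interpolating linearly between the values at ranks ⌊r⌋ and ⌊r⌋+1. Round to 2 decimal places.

337.75

Sorted: 253, 294, 380, 383, 409, 482, 537, 595, 625, 664, 709, 753, 814, 885.
n = 14.
P25: r = 3.75; ranks 3–4 are 380, 383; interpolating gives 382.25.
P75: r = 11.25; ranks 11–12 are 709, 753; interpolating gives 720.
Difference: 720 − 382.25 = 337.75.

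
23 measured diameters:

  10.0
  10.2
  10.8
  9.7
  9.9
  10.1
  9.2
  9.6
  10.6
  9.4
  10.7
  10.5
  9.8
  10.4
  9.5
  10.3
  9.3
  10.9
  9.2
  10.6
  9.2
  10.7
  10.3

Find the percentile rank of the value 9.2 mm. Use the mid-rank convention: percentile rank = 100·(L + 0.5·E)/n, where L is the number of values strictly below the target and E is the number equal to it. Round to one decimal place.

6.5

Sorted: 9.2, 9.2, 9.2, 9.3, 9.4, 9.5, 9.6, 9.7, 9.8, 9.9, 10.0, 10.1, 10.2, 10.3, 10.3, 10.4, 10.5, 10.6, 10.6, 10.7, 10.7, 10.8, 10.9.
Count below 9.2: L = 0; count equal: E = 3; n = 23.
Percentile rank = 100·(0 + 0.5·3)/23 = 100·1.5/23 = 6.522.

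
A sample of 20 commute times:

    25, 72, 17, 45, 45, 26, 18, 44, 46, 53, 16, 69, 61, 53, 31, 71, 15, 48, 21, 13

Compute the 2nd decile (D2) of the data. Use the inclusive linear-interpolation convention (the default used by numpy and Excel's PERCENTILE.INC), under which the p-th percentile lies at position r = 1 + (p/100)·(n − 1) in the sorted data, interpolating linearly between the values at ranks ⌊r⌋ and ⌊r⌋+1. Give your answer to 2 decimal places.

Sorted: 13, 15, 16, 17, 18, 21, 25, 26, 31, 44, 45, 45, 46, 48, 53, 53, 61, 69, 71, 72.
n = 20.
r = 1 + (20/100)·(20 − 1) = 1 + 3.8 = 4.8.
Rank 4 is 17 and rank 5 is 18.
Interpolate: 17 + 0.8·(18 − 17) = 17 + 0.8·1 = 17.8.

17.80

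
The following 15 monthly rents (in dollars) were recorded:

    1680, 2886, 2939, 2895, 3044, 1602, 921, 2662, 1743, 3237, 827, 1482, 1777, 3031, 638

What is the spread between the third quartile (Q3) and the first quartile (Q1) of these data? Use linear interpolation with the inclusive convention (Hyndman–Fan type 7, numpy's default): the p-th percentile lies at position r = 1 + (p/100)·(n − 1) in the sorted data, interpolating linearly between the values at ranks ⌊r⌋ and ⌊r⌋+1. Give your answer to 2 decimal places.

Sorted: 638, 827, 921, 1482, 1602, 1680, 1743, 1777, 2662, 2886, 2895, 2939, 3031, 3044, 3237.
n = 15.
P25: r = 4.5; ranks 4–5 are 1482, 1602; interpolating gives 1542.
P75: r = 11.5; ranks 11–12 are 2895, 2939; interpolating gives 2917.
Difference: 2917 − 1542 = 1375.

1375.00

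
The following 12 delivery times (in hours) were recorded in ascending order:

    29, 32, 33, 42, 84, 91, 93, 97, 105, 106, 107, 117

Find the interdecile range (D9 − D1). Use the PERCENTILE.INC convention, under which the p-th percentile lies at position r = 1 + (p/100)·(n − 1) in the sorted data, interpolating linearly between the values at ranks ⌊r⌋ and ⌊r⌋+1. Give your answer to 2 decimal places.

74.80

n = 12.
P10: r = 2.1; ranks 2–3 are 32, 33; interpolating gives 32.1.
P90: r = 10.9; ranks 10–11 are 106, 107; interpolating gives 106.9.
Difference: 106.9 − 32.1 = 74.8.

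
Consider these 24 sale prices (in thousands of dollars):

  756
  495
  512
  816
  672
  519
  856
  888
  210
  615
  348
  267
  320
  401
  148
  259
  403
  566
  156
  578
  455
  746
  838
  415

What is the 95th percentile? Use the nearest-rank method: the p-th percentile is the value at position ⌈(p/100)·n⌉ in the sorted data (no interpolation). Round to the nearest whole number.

Sorted: 148, 156, 210, 259, 267, 320, 348, 401, 403, 415, 455, 495, 512, 519, 566, 578, 615, 672, 746, 756, 816, 838, 856, 888.
n = 24.
Position = ⌈95/100 · 24⌉ = ⌈22.8⌉ = 23.
The value at rank 23 is 856.

856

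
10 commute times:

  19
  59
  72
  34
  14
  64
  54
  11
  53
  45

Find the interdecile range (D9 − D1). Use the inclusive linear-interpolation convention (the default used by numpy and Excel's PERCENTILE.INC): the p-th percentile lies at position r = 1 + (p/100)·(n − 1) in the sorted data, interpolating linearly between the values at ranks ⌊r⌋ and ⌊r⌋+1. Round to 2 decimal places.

Sorted: 11, 14, 19, 34, 45, 53, 54, 59, 64, 72.
n = 10.
P10: r = 1.9; ranks 1–2 are 11, 14; interpolating gives 13.7.
P90: r = 9.1; ranks 9–10 are 64, 72; interpolating gives 64.8.
Difference: 64.8 − 13.7 = 51.1.

51.10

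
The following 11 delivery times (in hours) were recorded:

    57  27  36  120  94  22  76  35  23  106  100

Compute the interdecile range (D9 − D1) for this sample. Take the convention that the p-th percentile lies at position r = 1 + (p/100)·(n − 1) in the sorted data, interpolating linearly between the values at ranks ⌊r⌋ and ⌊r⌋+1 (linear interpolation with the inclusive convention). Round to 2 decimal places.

83.00

Sorted: 22, 23, 27, 35, 36, 57, 76, 94, 100, 106, 120.
n = 11.
P10: r = 2 (integer) → 23.
P90: r = 10 (integer) → 106.
Difference: 106 − 23 = 83.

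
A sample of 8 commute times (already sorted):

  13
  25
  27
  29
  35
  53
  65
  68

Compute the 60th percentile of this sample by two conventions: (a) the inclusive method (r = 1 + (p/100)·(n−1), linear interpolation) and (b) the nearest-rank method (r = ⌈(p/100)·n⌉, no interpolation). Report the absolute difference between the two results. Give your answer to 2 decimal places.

3.60

n = 8.
(a) r = 5.2; between ranks 5 (35) and 6 (53): 38.6.
(b) the nearest-rank method: rank 5 → 35.
|38.6 − 35| = 3.6.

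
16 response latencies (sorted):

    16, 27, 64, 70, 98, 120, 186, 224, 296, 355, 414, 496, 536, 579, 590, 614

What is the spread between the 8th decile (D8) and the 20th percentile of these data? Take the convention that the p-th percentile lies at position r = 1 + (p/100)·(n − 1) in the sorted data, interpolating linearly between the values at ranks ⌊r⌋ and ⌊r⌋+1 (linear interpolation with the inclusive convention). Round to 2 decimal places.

466.00

n = 16.
P20: r = 4 (integer) → 70.
P80: r = 13 (integer) → 536.
Difference: 536 − 70 = 466.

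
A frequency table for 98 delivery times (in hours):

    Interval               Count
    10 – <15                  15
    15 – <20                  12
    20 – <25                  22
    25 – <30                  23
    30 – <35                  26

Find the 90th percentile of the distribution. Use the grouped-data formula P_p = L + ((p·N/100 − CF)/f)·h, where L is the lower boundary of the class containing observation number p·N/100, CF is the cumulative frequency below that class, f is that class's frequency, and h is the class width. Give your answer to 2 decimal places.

33.12

N = 98; target position k = 90/100 · 98 = 88.2.
Cumulative frequencies: 15, 27, 49, 72, 98.
Observation 88.2 falls in the class 30 – <35.
L = 30, CF = 72, f = 26, h = 5.
P90 = 30 + ((88.2 − 72)/26)·5 = 30 + 3.11538 = 33.1154.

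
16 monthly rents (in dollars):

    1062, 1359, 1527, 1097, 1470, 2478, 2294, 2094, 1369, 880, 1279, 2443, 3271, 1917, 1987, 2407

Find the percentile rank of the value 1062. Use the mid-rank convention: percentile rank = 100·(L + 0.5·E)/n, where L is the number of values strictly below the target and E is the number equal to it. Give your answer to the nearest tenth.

9.4

Sorted: 880, 1062, 1097, 1279, 1359, 1369, 1470, 1527, 1917, 1987, 2094, 2294, 2407, 2443, 2478, 3271.
Count below 1062: L = 1; count equal: E = 1; n = 16.
Percentile rank = 100·(1 + 0.5·1)/16 = 100·1.5/16 = 9.375.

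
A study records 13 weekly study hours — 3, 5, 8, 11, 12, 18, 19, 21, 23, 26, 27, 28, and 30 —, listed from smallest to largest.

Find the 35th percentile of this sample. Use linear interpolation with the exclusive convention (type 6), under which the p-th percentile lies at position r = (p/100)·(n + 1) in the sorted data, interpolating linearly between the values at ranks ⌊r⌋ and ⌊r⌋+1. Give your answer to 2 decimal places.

11.90

n = 13.
r = (35/100)·(13 + 1) = 4.9.
Rank 4 is 11 and rank 5 is 12.
Interpolate: 11 + 0.9·(12 − 11) = 11 + 0.9·1 = 11.9.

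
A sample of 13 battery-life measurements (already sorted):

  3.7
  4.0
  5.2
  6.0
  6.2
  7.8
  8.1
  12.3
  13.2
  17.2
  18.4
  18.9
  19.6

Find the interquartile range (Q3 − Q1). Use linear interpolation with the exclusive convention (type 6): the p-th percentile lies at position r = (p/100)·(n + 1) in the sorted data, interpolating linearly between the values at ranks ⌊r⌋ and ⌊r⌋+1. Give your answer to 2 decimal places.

12.20

n = 13.
P25: r = 3.5; ranks 3–4 are 5.2, 6.0; interpolating gives 5.6.
P75: r = 10.5; ranks 10–11 are 17.2, 18.4; interpolating gives 17.8.
Difference: 17.8 − 5.6 = 12.2.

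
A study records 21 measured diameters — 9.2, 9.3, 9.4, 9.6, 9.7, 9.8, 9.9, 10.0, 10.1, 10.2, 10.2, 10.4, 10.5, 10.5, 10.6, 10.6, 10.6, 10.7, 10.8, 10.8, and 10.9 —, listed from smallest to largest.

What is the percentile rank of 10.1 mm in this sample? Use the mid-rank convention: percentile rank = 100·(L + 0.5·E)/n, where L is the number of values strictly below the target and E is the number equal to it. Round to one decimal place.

Count below 10.1: L = 8; count equal: E = 1; n = 21.
Percentile rank = 100·(8 + 0.5·1)/21 = 100·8.5/21 = 40.48.

40.5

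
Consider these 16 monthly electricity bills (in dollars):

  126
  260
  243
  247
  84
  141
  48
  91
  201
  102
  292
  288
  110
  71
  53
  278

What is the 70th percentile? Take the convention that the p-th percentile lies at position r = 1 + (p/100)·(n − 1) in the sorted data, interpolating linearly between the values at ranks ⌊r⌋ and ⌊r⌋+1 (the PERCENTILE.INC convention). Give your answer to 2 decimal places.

Sorted: 48, 53, 71, 84, 91, 102, 110, 126, 141, 201, 243, 247, 260, 278, 288, 292.
n = 16.
r = 1 + (70/100)·(16 − 1) = 1 + 10.5 = 11.5.
Rank 11 is 243 and rank 12 is 247.
Interpolate: 243 + 0.5·(247 − 243) = 243 + 0.5·4 = 245.

245.00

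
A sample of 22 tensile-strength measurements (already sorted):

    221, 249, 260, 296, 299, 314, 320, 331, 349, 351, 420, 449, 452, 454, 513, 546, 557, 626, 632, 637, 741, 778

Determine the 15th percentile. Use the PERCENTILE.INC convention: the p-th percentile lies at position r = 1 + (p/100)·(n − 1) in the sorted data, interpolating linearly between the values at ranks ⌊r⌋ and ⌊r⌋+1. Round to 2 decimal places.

n = 22.
r = 1 + (15/100)·(22 − 1) = 1 + 3.15 = 4.15.
Rank 4 is 296 and rank 5 is 299.
Interpolate: 296 + 0.15·(299 − 296) = 296 + 0.15·3 = 296.45.

296.45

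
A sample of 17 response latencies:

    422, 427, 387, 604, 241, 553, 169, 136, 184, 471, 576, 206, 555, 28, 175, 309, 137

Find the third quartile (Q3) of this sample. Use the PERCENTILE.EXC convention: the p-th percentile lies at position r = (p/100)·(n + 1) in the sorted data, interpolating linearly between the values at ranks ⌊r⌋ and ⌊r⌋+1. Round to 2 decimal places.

Sorted: 28, 136, 137, 169, 175, 184, 206, 241, 309, 387, 422, 427, 471, 553, 555, 576, 604.
n = 17.
r = (75/100)·(17 + 1) = 13.5.
Rank 13 is 471 and rank 14 is 553.
Interpolate: 471 + 0.5·(553 − 471) = 471 + 0.5·82 = 512.

512.00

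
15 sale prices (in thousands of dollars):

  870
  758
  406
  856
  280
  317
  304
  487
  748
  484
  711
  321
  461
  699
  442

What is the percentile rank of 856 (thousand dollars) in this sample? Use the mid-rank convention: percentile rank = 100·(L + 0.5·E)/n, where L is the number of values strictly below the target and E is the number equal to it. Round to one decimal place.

90.0

Sorted: 280, 304, 317, 321, 406, 442, 461, 484, 487, 699, 711, 748, 758, 856, 870.
Count below 856: L = 13; count equal: E = 1; n = 15.
Percentile rank = 100·(13 + 0.5·1)/15 = 100·13.5/15 = 90.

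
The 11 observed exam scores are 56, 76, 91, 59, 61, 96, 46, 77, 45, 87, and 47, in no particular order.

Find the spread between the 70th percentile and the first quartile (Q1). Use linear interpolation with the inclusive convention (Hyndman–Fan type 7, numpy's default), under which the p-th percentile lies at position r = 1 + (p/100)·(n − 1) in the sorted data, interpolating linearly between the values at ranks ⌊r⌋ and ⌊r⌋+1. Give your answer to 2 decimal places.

Sorted: 45, 46, 47, 56, 59, 61, 76, 77, 87, 91, 96.
n = 11.
P25: r = 3.5; ranks 3–4 are 47, 56; interpolating gives 51.5.
P70: r = 8 (integer) → 77.
Difference: 77 − 51.5 = 25.5.

25.50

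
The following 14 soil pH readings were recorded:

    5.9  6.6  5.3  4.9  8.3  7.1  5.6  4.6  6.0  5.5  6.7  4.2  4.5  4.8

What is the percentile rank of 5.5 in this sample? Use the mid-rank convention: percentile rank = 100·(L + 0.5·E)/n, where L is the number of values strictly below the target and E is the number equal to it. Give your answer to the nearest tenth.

46.4

Sorted: 4.2, 4.5, 4.6, 4.8, 4.9, 5.3, 5.5, 5.6, 5.9, 6.0, 6.6, 6.7, 7.1, 8.3.
Count below 5.5: L = 6; count equal: E = 1; n = 14.
Percentile rank = 100·(6 + 0.5·1)/14 = 100·6.5/14 = 46.43.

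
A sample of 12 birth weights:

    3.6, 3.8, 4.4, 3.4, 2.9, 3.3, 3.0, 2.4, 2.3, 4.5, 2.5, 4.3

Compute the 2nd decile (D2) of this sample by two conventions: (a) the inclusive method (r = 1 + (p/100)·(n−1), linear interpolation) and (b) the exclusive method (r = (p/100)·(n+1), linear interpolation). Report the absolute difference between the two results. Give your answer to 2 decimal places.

Sorted: 2.3, 2.4, 2.5, 2.9, 3.0, 3.3, 3.4, 3.6, 3.8, 4.3, 4.4, 4.5.
n = 12.
(a) r = 3.2; between ranks 3 (2.5) and 4 (2.9): 2.58.
(b) r = 2.6; between ranks 2 (2.4) and 3 (2.5): 2.46.
|2.58 − 2.46| = 0.12.

0.12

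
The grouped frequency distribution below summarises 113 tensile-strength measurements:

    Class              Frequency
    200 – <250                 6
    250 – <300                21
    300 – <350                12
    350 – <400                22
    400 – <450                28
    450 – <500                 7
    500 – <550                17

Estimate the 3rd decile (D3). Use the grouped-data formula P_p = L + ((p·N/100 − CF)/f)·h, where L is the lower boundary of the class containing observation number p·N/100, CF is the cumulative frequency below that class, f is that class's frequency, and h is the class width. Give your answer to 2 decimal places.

N = 113; target position k = 30/100 · 113 = 33.9.
Cumulative frequencies: 6, 27, 39, 61, 89, 96, 113.
Observation 33.9 falls in the class 300 – <350.
L = 300, CF = 27, f = 12, h = 50.
P30 = 300 + ((33.9 − 27)/12)·50 = 300 + 28.75 = 328.75.

328.75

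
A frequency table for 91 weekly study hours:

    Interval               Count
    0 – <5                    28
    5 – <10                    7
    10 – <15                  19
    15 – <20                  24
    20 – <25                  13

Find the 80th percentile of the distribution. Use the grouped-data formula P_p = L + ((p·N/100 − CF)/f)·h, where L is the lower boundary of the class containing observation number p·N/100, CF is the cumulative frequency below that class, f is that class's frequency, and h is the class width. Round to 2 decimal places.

N = 91; target position k = 80/100 · 91 = 72.8.
Cumulative frequencies: 28, 35, 54, 78, 91.
Observation 72.8 falls in the class 15 – <20.
L = 15, CF = 54, f = 24, h = 5.
P80 = 15 + ((72.8 − 54)/24)·5 = 15 + 3.91667 = 18.9167.

18.92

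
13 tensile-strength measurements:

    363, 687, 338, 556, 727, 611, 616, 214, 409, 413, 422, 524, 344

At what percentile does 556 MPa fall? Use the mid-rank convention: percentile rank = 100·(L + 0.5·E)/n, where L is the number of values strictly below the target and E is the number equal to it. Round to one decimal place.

65.4

Sorted: 214, 338, 344, 363, 409, 413, 422, 524, 556, 611, 616, 687, 727.
Count below 556: L = 8; count equal: E = 1; n = 13.
Percentile rank = 100·(8 + 0.5·1)/13 = 100·8.5/13 = 65.38.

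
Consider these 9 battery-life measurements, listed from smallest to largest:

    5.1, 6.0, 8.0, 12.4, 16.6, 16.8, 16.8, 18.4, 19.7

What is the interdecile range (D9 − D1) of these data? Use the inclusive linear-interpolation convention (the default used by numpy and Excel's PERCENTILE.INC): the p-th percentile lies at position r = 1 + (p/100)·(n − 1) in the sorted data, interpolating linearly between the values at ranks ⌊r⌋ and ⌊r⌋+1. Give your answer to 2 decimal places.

n = 9.
P10: r = 1.8; ranks 1–2 are 5.1, 6.0; interpolating gives 5.82.
P90: r = 8.2; ranks 8–9 are 18.4, 19.7; interpolating gives 18.66.
Difference: 18.66 − 5.82 = 12.84.

12.84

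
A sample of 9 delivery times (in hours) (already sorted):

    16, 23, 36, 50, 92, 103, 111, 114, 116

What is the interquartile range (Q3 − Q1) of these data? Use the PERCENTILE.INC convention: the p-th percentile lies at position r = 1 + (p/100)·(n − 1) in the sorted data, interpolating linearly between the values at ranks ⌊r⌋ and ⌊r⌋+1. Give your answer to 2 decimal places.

75.00

n = 9.
P25: r = 3 (integer) → 36.
P75: r = 7 (integer) → 111.
Difference: 111 − 36 = 75.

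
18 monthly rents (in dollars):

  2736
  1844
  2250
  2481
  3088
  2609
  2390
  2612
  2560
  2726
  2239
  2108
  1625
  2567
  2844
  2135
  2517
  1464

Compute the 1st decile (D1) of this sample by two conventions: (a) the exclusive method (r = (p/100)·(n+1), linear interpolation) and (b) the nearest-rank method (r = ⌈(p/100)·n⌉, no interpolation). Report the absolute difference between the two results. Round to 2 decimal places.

Sorted: 1464, 1625, 1844, 2108, 2135, 2239, 2250, 2390, 2481, 2517, 2560, 2567, 2609, 2612, 2726, 2736, 2844, 3088.
n = 18.
(a) r = 1.9; between ranks 1 (1464) and 2 (1625): 1608.9.
(b) the nearest-rank method: rank 2 → 1625.
|1608.9 − 1625| = 16.1.

16.10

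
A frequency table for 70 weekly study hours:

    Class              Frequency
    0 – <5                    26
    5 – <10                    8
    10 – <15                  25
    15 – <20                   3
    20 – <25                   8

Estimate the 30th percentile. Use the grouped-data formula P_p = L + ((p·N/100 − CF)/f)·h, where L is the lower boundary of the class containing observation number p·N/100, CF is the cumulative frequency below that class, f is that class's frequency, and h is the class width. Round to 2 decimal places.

N = 70; target position k = 30/100 · 70 = 21.
Cumulative frequencies: 26, 34, 59, 62, 70.
Observation 21 falls in the class 0 – <5.
L = 0, CF = 0, f = 26, h = 5.
P30 = 0 + ((21 − 0)/26)·5 = 0 + 4.03846 = 4.03846.

4.04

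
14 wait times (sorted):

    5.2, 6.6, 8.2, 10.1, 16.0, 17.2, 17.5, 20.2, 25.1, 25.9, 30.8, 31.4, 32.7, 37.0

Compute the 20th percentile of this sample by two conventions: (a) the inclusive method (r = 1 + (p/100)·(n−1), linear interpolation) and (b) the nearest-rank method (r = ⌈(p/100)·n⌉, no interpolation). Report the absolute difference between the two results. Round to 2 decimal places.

1.14

n = 14.
(a) r = 3.6; between ranks 3 (8.2) and 4 (10.1): 9.34.
(b) the nearest-rank method: rank 3 → 8.2.
|9.34 − 8.2| = 1.14.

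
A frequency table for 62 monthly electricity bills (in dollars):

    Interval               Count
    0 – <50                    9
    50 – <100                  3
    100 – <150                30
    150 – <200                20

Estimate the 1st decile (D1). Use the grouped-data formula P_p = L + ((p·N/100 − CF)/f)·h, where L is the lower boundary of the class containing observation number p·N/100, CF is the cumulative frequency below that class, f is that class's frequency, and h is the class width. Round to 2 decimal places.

34.44

N = 62; target position k = 10/100 · 62 = 6.2.
Cumulative frequencies: 9, 12, 42, 62.
Observation 6.2 falls in the class 0 – <50.
L = 0, CF = 0, f = 9, h = 50.
P10 = 0 + ((6.2 − 0)/9)·50 = 0 + 34.4444 = 34.4444.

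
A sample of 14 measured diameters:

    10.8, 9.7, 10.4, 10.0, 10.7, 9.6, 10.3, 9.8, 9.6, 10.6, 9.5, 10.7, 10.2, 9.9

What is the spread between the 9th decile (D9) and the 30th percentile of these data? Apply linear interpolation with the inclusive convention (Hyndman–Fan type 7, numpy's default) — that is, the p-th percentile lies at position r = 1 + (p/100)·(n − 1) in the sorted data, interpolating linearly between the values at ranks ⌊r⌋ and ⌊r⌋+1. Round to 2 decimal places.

Sorted: 9.5, 9.6, 9.6, 9.7, 9.8, 9.9, 10.0, 10.2, 10.3, 10.4, 10.6, 10.7, 10.7, 10.8.
n = 14.
P30: r = 4.9; ranks 4–5 are 9.7, 9.8; interpolating gives 9.79.
P90: r = 12.7; ranks 12–13 are 10.7, 10.7; interpolating gives 10.7.
Difference: 10.7 − 9.79 = 0.91.

0.91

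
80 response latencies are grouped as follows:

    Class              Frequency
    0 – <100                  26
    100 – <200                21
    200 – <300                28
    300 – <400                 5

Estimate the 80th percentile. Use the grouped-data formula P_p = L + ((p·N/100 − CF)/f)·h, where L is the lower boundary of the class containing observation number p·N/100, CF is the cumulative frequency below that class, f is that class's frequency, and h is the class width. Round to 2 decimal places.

N = 80; target position k = 80/100 · 80 = 64.
Cumulative frequencies: 26, 47, 75, 80.
Observation 64 falls in the class 200 – <300.
L = 200, CF = 47, f = 28, h = 100.
P80 = 200 + ((64 − 47)/28)·100 = 200 + 60.7143 = 260.714.

260.71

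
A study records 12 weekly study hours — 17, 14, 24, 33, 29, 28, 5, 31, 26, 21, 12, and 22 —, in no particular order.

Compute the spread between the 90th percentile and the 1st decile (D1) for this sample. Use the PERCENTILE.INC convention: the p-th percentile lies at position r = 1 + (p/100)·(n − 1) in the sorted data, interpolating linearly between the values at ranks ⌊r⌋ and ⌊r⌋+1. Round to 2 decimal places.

Sorted: 5, 12, 14, 17, 21, 22, 24, 26, 28, 29, 31, 33.
n = 12.
P10: r = 2.1; ranks 2–3 are 12, 14; interpolating gives 12.2.
P90: r = 10.9; ranks 10–11 are 29, 31; interpolating gives 30.8.
Difference: 30.8 − 12.2 = 18.6.

18.60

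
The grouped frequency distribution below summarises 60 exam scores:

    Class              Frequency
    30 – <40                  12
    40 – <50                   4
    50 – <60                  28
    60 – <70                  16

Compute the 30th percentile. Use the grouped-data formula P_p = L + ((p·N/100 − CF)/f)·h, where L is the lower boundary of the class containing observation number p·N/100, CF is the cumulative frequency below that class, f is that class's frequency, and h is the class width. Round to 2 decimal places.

50.71

N = 60; target position k = 30/100 · 60 = 18.
Cumulative frequencies: 12, 16, 44, 60.
Observation 18 falls in the class 50 – <60.
L = 50, CF = 16, f = 28, h = 10.
P30 = 50 + ((18 − 16)/28)·10 = 50 + 0.714286 = 50.7143.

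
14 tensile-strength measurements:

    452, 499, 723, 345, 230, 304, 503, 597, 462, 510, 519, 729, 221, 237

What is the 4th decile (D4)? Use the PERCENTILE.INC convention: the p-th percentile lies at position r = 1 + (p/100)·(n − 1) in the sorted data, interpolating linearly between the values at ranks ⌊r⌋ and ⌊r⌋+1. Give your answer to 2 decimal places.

Sorted: 221, 230, 237, 304, 345, 452, 462, 499, 503, 510, 519, 597, 723, 729.
n = 14.
r = 1 + (40/100)·(14 − 1) = 1 + 5.2 = 6.2.
Rank 6 is 452 and rank 7 is 462.
Interpolate: 452 + 0.2·(462 − 452) = 452 + 0.2·10 = 454.

454.00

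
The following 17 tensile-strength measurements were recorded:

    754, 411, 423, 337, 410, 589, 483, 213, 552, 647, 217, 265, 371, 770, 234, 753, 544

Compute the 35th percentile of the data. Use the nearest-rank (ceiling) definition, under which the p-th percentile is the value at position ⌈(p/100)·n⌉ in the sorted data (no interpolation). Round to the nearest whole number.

371

Sorted: 213, 217, 234, 265, 337, 371, 410, 411, 423, 483, 544, 552, 589, 647, 753, 754, 770.
n = 17.
Position = ⌈35/100 · 17⌉ = ⌈5.95⌉ = 6.
The value at rank 6 is 371.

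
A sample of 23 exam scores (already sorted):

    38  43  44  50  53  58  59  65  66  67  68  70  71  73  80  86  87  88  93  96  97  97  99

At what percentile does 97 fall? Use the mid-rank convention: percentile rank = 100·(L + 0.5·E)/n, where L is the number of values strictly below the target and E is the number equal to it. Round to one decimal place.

91.3

Count below 97: L = 20; count equal: E = 2; n = 23.
Percentile rank = 100·(20 + 0.5·2)/23 = 100·21/23 = 91.3.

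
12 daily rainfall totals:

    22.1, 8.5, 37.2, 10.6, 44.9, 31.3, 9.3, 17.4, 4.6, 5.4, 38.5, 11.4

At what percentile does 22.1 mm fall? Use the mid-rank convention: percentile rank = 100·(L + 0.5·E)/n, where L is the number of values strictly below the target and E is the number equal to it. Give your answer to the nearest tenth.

62.5

Sorted: 4.6, 5.4, 8.5, 9.3, 10.6, 11.4, 17.4, 22.1, 31.3, 37.2, 38.5, 44.9.
Count below 22.1: L = 7; count equal: E = 1; n = 12.
Percentile rank = 100·(7 + 0.5·1)/12 = 100·7.5/12 = 62.5.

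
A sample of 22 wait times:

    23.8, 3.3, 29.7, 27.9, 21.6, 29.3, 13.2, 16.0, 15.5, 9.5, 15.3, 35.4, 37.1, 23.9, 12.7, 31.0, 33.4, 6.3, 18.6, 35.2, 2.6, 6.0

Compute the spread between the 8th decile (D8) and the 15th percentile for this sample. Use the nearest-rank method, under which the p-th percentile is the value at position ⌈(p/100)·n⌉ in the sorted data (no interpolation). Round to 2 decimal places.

Sorted: 2.6, 3.3, 6.0, 6.3, 9.5, 12.7, 13.2, 15.3, 15.5, 16.0, 18.6, 21.6, 23.8, 23.9, 27.9, 29.3, 29.7, 31.0, 33.4, 35.2, 35.4, 37.1.
n = 22.
P15: rank ⌈15/100·22⌉ = 4 → 6.3.
P80: rank ⌈80/100·22⌉ = 18 → 31.
Difference: 31 − 6.3 = 24.7.

24.70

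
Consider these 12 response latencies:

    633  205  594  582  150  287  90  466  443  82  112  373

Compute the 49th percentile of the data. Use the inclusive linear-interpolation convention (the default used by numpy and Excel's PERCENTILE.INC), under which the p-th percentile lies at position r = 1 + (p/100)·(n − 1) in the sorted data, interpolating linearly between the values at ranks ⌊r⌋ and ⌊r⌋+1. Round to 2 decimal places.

Sorted: 82, 90, 112, 150, 205, 287, 373, 443, 466, 582, 594, 633.
n = 12.
r = 1 + (49/100)·(12 − 1) = 1 + 5.39 = 6.39.
Rank 6 is 287 and rank 7 is 373.
Interpolate: 287 + 0.39·(373 − 287) = 287 + 0.39·86 = 320.54.

320.54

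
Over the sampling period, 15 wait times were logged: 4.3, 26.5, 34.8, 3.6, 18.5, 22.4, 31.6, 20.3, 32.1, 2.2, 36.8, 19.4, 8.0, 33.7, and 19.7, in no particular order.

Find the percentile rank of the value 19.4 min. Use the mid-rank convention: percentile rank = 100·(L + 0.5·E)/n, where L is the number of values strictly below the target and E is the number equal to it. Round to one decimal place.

Sorted: 2.2, 3.6, 4.3, 8.0, 18.5, 19.4, 19.7, 20.3, 22.4, 26.5, 31.6, 32.1, 33.7, 34.8, 36.8.
Count below 19.4: L = 5; count equal: E = 1; n = 15.
Percentile rank = 100·(5 + 0.5·1)/15 = 100·5.5/15 = 36.67.

36.7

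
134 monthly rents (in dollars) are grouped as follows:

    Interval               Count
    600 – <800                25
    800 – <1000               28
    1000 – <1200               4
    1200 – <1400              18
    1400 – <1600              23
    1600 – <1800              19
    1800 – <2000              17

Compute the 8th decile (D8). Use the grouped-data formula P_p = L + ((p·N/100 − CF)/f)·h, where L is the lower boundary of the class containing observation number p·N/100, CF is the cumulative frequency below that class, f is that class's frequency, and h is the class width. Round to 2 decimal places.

1696.84

N = 134; target position k = 80/100 · 134 = 107.2.
Cumulative frequencies: 25, 53, 57, 75, 98, 117, 134.
Observation 107.2 falls in the class 1600 – <1800.
L = 1600, CF = 98, f = 19, h = 200.
P80 = 1600 + ((107.2 − 98)/19)·200 = 1600 + 96.8421 = 1696.84.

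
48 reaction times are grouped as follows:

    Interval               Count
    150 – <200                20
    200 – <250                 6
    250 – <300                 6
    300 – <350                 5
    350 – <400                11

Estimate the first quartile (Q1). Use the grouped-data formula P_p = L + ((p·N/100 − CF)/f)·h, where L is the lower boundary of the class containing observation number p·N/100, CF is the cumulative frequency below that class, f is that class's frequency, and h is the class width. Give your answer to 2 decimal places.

N = 48; target position k = 25/100 · 48 = 12.
Cumulative frequencies: 20, 26, 32, 37, 48.
Observation 12 falls in the class 150 – <200.
L = 150, CF = 0, f = 20, h = 50.
P25 = 150 + ((12 − 0)/20)·50 = 150 + 30 = 180.

180.00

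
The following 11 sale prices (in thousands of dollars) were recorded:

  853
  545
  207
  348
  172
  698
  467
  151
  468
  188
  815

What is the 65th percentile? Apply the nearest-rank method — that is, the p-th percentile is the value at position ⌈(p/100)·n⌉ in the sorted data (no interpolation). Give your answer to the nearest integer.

545

Sorted: 151, 172, 188, 207, 348, 467, 468, 545, 698, 815, 853.
n = 11.
Position = ⌈65/100 · 11⌉ = ⌈7.15⌉ = 8.
The value at rank 8 is 545.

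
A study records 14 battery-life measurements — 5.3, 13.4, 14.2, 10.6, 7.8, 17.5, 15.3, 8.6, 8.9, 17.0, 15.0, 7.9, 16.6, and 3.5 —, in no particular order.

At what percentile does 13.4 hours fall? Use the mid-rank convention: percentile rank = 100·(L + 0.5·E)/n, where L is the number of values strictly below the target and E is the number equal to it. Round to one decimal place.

53.6

Sorted: 3.5, 5.3, 7.8, 7.9, 8.6, 8.9, 10.6, 13.4, 14.2, 15.0, 15.3, 16.6, 17.0, 17.5.
Count below 13.4: L = 7; count equal: E = 1; n = 14.
Percentile rank = 100·(7 + 0.5·1)/14 = 100·7.5/14 = 53.57.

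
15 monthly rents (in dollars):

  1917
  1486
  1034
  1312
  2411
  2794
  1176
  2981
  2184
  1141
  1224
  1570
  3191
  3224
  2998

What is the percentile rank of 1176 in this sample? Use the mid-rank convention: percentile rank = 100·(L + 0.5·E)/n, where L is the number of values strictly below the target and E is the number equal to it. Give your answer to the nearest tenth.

16.7

Sorted: 1034, 1141, 1176, 1224, 1312, 1486, 1570, 1917, 2184, 2411, 2794, 2981, 2998, 3191, 3224.
Count below 1176: L = 2; count equal: E = 1; n = 15.
Percentile rank = 100·(2 + 0.5·1)/15 = 100·2.5/15 = 16.67.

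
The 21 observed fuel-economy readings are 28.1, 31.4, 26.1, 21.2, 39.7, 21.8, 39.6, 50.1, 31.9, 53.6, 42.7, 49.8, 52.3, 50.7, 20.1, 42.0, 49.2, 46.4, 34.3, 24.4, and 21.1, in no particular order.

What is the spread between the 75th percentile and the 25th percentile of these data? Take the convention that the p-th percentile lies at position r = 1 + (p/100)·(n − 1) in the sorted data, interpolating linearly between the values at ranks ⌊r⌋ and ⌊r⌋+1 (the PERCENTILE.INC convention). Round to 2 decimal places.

Sorted: 20.1, 21.1, 21.2, 21.8, 24.4, 26.1, 28.1, 31.4, 31.9, 34.3, 39.6, 39.7, 42.0, 42.7, 46.4, 49.2, 49.8, 50.1, 50.7, 52.3, 53.6.
n = 21.
P25: r = 6 (integer) → 26.1.
P75: r = 16 (integer) → 49.2.
Difference: 49.2 − 26.1 = 23.1.

23.10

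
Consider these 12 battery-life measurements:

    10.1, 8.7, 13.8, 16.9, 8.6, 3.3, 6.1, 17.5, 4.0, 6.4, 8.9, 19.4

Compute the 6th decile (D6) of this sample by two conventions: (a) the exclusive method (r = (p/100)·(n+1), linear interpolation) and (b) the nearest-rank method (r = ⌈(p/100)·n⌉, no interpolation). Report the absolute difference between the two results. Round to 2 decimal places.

0.24

Sorted: 3.3, 4.0, 6.1, 6.4, 8.6, 8.7, 8.9, 10.1, 13.8, 16.9, 17.5, 19.4.
n = 12.
(a) r = 7.8; between ranks 7 (8.9) and 8 (10.1): 9.86.
(b) the nearest-rank method: rank 8 → 10.1.
|9.86 − 10.1| = 0.24.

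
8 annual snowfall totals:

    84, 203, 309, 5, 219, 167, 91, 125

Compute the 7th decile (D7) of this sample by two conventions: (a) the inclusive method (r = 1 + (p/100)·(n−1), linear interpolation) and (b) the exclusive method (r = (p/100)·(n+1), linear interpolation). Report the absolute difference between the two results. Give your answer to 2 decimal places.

8.40

Sorted: 5, 84, 91, 125, 167, 203, 219, 309.
n = 8.
(a) r = 5.9; between ranks 5 (167) and 6 (203): 199.4.
(b) r = 6.3; between ranks 6 (203) and 7 (219): 207.8.
|199.4 − 207.8| = 8.4.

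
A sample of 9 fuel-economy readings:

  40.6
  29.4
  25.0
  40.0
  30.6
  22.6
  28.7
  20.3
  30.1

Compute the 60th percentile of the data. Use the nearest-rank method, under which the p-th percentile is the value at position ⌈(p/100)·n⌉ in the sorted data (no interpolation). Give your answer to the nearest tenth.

30.1

Sorted: 20.3, 22.6, 25.0, 28.7, 29.4, 30.1, 30.6, 40.0, 40.6.
n = 9.
Position = ⌈60/100 · 9⌉ = ⌈5.4⌉ = 6.
The value at rank 6 is 30.1.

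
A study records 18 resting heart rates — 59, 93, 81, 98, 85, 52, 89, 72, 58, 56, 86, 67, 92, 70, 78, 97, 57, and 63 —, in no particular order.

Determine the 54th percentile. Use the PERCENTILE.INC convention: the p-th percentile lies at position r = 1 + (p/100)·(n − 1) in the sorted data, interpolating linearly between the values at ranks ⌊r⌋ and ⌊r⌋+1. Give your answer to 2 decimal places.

Sorted: 52, 56, 57, 58, 59, 63, 67, 70, 72, 78, 81, 85, 86, 89, 92, 93, 97, 98.
n = 18.
r = 1 + (54/100)·(18 − 1) = 1 + 9.18 = 10.18.
Rank 10 is 78 and rank 11 is 81.
Interpolate: 78 + 0.18·(81 − 78) = 78 + 0.18·3 = 78.54.

78.54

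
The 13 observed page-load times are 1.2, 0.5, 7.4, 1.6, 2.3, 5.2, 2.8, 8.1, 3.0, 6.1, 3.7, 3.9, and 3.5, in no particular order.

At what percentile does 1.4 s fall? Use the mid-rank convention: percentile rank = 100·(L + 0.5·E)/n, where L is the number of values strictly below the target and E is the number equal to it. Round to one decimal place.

Sorted: 0.5, 1.2, 1.6, 2.3, 2.8, 3.0, 3.5, 3.7, 3.9, 5.2, 6.1, 7.4, 8.1.
Count below 1.4: L = 2; count equal: E = 0; n = 13.
Percentile rank = 100·(2 + 0.5·0)/13 = 100·2/13 = 15.38.

15.4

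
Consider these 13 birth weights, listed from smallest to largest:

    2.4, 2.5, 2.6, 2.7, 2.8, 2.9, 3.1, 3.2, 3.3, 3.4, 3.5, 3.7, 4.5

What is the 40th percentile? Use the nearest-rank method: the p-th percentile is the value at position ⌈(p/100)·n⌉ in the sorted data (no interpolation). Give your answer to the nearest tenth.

n = 13.
Position = ⌈40/100 · 13⌉ = ⌈5.2⌉ = 6.
The value at rank 6 is 2.9.

2.9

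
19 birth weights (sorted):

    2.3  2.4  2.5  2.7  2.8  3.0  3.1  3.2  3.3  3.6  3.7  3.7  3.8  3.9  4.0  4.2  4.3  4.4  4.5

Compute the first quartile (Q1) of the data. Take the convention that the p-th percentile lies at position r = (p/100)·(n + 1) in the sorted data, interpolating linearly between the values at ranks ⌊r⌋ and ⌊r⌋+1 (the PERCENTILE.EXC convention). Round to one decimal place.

n = 19.
r = (25/100)·(19 + 1) = 5.
r is an integer, so P25 is the value at rank 5: 2.8.

2.8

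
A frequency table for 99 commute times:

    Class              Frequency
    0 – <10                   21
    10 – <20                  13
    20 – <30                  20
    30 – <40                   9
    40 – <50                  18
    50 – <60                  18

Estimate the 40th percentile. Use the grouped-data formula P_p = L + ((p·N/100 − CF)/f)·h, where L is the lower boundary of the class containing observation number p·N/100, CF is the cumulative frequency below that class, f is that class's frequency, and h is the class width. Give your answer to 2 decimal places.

N = 99; target position k = 40/100 · 99 = 39.6.
Cumulative frequencies: 21, 34, 54, 63, 81, 99.
Observation 39.6 falls in the class 20 – <30.
L = 20, CF = 34, f = 20, h = 10.
P40 = 20 + ((39.6 − 34)/20)·10 = 20 + 2.8 = 22.8.

22.80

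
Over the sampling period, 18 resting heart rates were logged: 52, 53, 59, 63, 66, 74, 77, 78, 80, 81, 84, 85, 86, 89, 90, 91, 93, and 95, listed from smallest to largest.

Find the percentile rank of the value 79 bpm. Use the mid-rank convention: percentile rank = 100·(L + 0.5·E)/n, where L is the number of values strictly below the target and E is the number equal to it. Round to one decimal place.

Count below 79: L = 8; count equal: E = 0; n = 18.
Percentile rank = 100·(8 + 0.5·0)/18 = 100·8/18 = 44.44.

44.4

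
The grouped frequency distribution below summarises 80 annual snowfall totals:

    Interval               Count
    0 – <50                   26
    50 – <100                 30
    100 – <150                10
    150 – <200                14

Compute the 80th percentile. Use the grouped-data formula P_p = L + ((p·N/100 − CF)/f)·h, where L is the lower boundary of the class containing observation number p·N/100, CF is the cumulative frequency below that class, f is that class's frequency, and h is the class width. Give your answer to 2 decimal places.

N = 80; target position k = 80/100 · 80 = 64.
Cumulative frequencies: 26, 56, 66, 80.
Observation 64 falls in the class 100 – <150.
L = 100, CF = 56, f = 10, h = 50.
P80 = 100 + ((64 − 56)/10)·50 = 100 + 40 = 140.

140.00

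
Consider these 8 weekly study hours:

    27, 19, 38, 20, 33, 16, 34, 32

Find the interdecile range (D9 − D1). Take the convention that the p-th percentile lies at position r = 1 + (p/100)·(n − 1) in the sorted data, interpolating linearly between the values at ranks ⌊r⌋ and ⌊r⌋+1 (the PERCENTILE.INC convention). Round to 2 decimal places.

Sorted: 16, 19, 20, 27, 32, 33, 34, 38.
n = 8.
P10: r = 1.7; ranks 1–2 are 16, 19; interpolating gives 18.1.
P90: r = 7.3; ranks 7–8 are 34, 38; interpolating gives 35.2.
Difference: 35.2 − 18.1 = 17.1.

17.10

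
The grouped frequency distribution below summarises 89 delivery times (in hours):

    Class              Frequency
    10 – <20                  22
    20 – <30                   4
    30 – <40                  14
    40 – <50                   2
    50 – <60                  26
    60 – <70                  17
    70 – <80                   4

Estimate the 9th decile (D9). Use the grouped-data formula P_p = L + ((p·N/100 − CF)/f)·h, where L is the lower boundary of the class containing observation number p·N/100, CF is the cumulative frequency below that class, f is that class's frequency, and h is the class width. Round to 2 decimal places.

67.12

N = 89; target position k = 90/100 · 89 = 80.1.
Cumulative frequencies: 22, 26, 40, 42, 68, 85, 89.
Observation 80.1 falls in the class 60 – <70.
L = 60, CF = 68, f = 17, h = 10.
P90 = 60 + ((80.1 − 68)/17)·10 = 60 + 7.11765 = 67.1176.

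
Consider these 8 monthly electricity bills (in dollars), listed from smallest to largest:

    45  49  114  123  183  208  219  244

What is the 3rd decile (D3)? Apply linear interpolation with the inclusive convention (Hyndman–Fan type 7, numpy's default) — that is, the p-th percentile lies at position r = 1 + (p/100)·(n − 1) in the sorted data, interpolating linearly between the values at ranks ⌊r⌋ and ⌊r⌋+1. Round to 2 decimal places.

n = 8.
r = 1 + (30/100)·(8 − 1) = 1 + 2.1 = 3.1.
Rank 3 is 114 and rank 4 is 123.
Interpolate: 114 + 0.1·(123 − 114) = 114 + 0.1·9 = 114.9.

114.90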